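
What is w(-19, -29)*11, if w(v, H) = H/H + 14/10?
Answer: 132/5 ≈ 26.400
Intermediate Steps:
w(v, H) = 12/5 (w(v, H) = 1 + 14*(1/10) = 1 + 7/5 = 12/5)
w(-19, -29)*11 = (12/5)*11 = 132/5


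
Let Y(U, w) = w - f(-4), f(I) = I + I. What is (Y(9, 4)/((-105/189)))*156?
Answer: -16848/5 ≈ -3369.6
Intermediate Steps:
f(I) = 2*I
Y(U, w) = 8 + w (Y(U, w) = w - 2*(-4) = w - 1*(-8) = w + 8 = 8 + w)
(Y(9, 4)/((-105/189)))*156 = ((8 + 4)/((-105/189)))*156 = (12/((-105*1/189)))*156 = (12/(-5/9))*156 = (12*(-9/5))*156 = -108/5*156 = -16848/5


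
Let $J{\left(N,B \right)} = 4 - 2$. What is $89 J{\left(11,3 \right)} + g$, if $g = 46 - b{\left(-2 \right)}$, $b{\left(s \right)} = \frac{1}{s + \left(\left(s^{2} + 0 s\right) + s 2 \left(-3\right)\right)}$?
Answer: $\frac{3135}{14} \approx 223.93$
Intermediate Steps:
$J{\left(N,B \right)} = 2$
$b{\left(s \right)} = \frac{1}{s^{2} - 5 s}$ ($b{\left(s \right)} = \frac{1}{s + \left(\left(s^{2} + 0\right) + 2 s \left(-3\right)\right)} = \frac{1}{s + \left(s^{2} - 6 s\right)} = \frac{1}{s^{2} - 5 s}$)
$g = \frac{643}{14}$ ($g = 46 - \frac{1}{\left(-2\right) \left(-5 - 2\right)} = 46 - - \frac{1}{2 \left(-7\right)} = 46 - \left(- \frac{1}{2}\right) \left(- \frac{1}{7}\right) = 46 - \frac{1}{14} = \frac{643}{14} \approx 45.929$)
$89 J{\left(11,3 \right)} + g = 89 \cdot 2 + \frac{643}{14} = 178 + \frac{643}{14} = \frac{3135}{14}$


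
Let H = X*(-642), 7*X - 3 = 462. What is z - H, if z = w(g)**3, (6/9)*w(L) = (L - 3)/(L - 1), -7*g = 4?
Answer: 3181700565/74536 ≈ 42687.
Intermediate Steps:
X = 465/7 (X = 3/7 + (1/7)*462 = 3/7 + 66 = 465/7 ≈ 66.429)
g = -4/7 (g = -1/7*4 = -4/7 ≈ -0.57143)
w(L) = 3*(-3 + L)/(2*(-1 + L)) (w(L) = 3*((L - 3)/(L - 1))/2 = 3*((-3 + L)/(-1 + L))/2 = 3*(-3 + L)/(2*(-1 + L)))
H = -298530/7 (H = (465/7)*(-642) = -298530/7 ≈ -42647.)
z = 421875/10648 (z = (3*(-3 - 4/7)/(2*(-1 - 4/7)))**3 = ((3/2)*(-25/7)/(-11/7))**3 = ((3/2)*(-7/11)*(-25/7))**3 = (75/22)**3 = 421875/10648 ≈ 39.620)
z - H = 421875/10648 - 1*(-298530/7) = 421875/10648 + 298530/7 = 3181700565/74536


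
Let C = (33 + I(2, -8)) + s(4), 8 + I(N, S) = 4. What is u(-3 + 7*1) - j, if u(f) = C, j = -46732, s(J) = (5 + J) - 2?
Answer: 46768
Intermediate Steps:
s(J) = 3 + J
I(N, S) = -4 (I(N, S) = -8 + 4 = -4)
C = 36 (C = (33 - 4) + (3 + 4) = 29 + 7 = 36)
u(f) = 36
u(-3 + 7*1) - j = 36 - 1*(-46732) = 36 + 46732 = 46768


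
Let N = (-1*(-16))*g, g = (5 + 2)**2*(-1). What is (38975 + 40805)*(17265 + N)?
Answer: 1314854180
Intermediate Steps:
g = -49 (g = 7**2*(-1) = 49*(-1) = -49)
N = -784 (N = -1*(-16)*(-49) = 16*(-49) = -784)
(38975 + 40805)*(17265 + N) = (38975 + 40805)*(17265 - 784) = 79780*16481 = 1314854180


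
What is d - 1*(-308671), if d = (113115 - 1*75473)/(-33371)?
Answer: 10300622299/33371 ≈ 3.0867e+5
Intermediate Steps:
d = -37642/33371 (d = (113115 - 75473)*(-1/33371) = 37642*(-1/33371) = -37642/33371 ≈ -1.1280)
d - 1*(-308671) = -37642/33371 - 1*(-308671) = -37642/33371 + 308671 = 10300622299/33371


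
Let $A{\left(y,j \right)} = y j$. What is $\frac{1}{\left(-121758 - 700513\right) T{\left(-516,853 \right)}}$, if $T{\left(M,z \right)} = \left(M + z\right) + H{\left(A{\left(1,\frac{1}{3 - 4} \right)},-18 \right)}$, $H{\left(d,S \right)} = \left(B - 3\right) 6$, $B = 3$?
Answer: $- \frac{1}{277105327} \approx -3.6087 \cdot 10^{-9}$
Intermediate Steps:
$A{\left(y,j \right)} = j y$
$H{\left(d,S \right)} = 0$ ($H{\left(d,S \right)} = \left(3 - 3\right) 6 = 0 \cdot 6 = 0$)
$T{\left(M,z \right)} = M + z$ ($T{\left(M,z \right)} = \left(M + z\right) + 0 = M + z$)
$\frac{1}{\left(-121758 - 700513\right) T{\left(-516,853 \right)}} = \frac{1}{\left(-121758 - 700513\right) \left(-516 + 853\right)} = \frac{1}{\left(-822271\right) 337} = \left(- \frac{1}{822271}\right) \frac{1}{337} = - \frac{1}{277105327}$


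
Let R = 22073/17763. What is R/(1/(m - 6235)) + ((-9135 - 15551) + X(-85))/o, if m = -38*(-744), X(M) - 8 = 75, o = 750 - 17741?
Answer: 8265245135780/301811133 ≈ 27386.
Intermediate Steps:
o = -16991
X(M) = 83 (X(M) = 8 + 75 = 83)
R = 22073/17763 (R = 22073*(1/17763) = 22073/17763 ≈ 1.2426)
m = 28272
R/(1/(m - 6235)) + ((-9135 - 15551) + X(-85))/o = 22073/(17763*(1/(28272 - 6235))) + ((-9135 - 15551) + 83)/(-16991) = 22073/(17763*(1/22037)) + (-24686 + 83)*(-1/16991) = 22073/(17763*(1/22037)) - 24603*(-1/16991) = (22073/17763)*22037 + 24603/16991 = 486422701/17763 + 24603/16991 = 8265245135780/301811133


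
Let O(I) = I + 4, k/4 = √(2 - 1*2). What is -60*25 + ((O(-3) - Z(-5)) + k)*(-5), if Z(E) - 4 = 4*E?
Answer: -1585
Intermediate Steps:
Z(E) = 4 + 4*E
k = 0 (k = 4*√(2 - 1*2) = 4*√(2 - 2) = 4*√0 = 4*0 = 0)
O(I) = 4 + I
-60*25 + ((O(-3) - Z(-5)) + k)*(-5) = -60*25 + (((4 - 3) - (4 + 4*(-5))) + 0)*(-5) = -1500 + ((1 - (4 - 20)) + 0)*(-5) = -1500 + ((1 - 1*(-16)) + 0)*(-5) = -1500 + ((1 + 16) + 0)*(-5) = -1500 + (17 + 0)*(-5) = -1500 + 17*(-5) = -1500 - 85 = -1585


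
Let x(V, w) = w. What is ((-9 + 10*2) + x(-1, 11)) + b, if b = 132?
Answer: 154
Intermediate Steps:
((-9 + 10*2) + x(-1, 11)) + b = ((-9 + 10*2) + 11) + 132 = ((-9 + 20) + 11) + 132 = (11 + 11) + 132 = 22 + 132 = 154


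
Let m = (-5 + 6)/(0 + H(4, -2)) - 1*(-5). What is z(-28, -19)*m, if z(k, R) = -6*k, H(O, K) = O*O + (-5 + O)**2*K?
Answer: 852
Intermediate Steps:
H(O, K) = O**2 + K*(-5 + O)**2
m = 71/14 (m = (-5 + 6)/(0 + (4**2 - 2*(-5 + 4)**2)) - 1*(-5) = 1/(0 + (16 - 2*(-1)**2)) + 5 = 1/(0 + (16 - 2*1)) + 5 = 1/(0 + (16 - 2)) + 5 = 1/(0 + 14) + 5 = 1/14 + 5 = 71/14 ≈ 5.0714)
z(-28, -19)*m = -6*(-28)*(71/14) = 168*(71/14) = 852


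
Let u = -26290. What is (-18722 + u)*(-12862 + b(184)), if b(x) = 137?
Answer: 572777700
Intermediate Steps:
(-18722 + u)*(-12862 + b(184)) = (-18722 - 26290)*(-12862 + 137) = -45012*(-12725) = 572777700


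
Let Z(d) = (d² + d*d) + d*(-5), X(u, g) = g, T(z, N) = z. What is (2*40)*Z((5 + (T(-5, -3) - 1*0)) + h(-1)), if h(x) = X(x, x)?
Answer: 560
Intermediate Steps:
h(x) = x
Z(d) = -5*d + 2*d² (Z(d) = (d² + d²) - 5*d = 2*d² - 5*d = -5*d + 2*d²)
(2*40)*Z((5 + (T(-5, -3) - 1*0)) + h(-1)) = (2*40)*(((5 + (-5 - 1*0)) - 1)*(-5 + 2*((5 + (-5 - 1*0)) - 1))) = 80*(((5 + (-5 + 0)) - 1)*(-5 + 2*((5 + (-5 + 0)) - 1))) = 80*(((5 - 5) - 1)*(-5 + 2*((5 - 5) - 1))) = 80*((0 - 1)*(-5 + 2*(0 - 1))) = 80*(-(-5 + 2*(-1))) = 80*(-(-5 - 2)) = 80*(-1*(-7)) = 80*7 = 560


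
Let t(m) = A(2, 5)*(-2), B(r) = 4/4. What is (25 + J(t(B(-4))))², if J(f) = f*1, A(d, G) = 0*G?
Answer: 625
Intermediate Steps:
A(d, G) = 0
B(r) = 1 (B(r) = 4*(¼) = 1)
t(m) = 0 (t(m) = 0*(-2) = 0)
J(f) = f
(25 + J(t(B(-4))))² = (25 + 0)² = 25² = 625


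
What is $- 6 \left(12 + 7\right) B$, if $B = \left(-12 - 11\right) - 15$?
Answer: $4332$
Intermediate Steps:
$B = -38$ ($B = -23 - 15 = -38$)
$- 6 \left(12 + 7\right) B = - 6 \left(12 + 7\right) \left(-38\right) = \left(-6\right) 19 \left(-38\right) = \left(-114\right) \left(-38\right) = 4332$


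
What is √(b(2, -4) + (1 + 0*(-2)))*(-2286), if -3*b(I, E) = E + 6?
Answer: -762*√3 ≈ -1319.8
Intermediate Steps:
b(I, E) = -2 - E/3 (b(I, E) = -(E + 6)/3 = -(6 + E)/3 = -2 - E/3)
√(b(2, -4) + (1 + 0*(-2)))*(-2286) = √((-2 - ⅓*(-4)) + (1 + 0*(-2)))*(-2286) = √((-2 + 4/3) + (1 + 0))*(-2286) = √(-⅔ + 1)*(-2286) = √(⅓)*(-2286) = (√3/3)*(-2286) = -762*√3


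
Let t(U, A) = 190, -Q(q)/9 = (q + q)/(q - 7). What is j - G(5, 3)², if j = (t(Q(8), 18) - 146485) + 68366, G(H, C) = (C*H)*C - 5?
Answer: -79529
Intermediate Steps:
G(H, C) = -5 + H*C² (G(H, C) = H*C² - 5 = -5 + H*C²)
Q(q) = -18*q/(-7 + q) (Q(q) = -9*(q + q)/(q - 7) = -9*2*q/(-7 + q) = -18*q/(-7 + q))
j = -77929 (j = (190 - 146485) + 68366 = -146295 + 68366 = -77929)
j - G(5, 3)² = -77929 - (-5 + 5*3²)² = -77929 - (-5 + 5*9)² = -77929 - (-5 + 45)² = -77929 - 1*40² = -77929 - 1*1600 = -77929 - 1600 = -79529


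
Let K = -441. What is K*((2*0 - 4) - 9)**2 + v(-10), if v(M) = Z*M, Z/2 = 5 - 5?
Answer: -74529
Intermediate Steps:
Z = 0 (Z = 2*(5 - 5) = 2*0 = 0)
v(M) = 0 (v(M) = 0*M = 0)
K*((2*0 - 4) - 9)**2 + v(-10) = -441*((2*0 - 4) - 9)**2 + 0 = -441*((0 - 4) - 9)**2 + 0 = -441*(-4 - 9)**2 + 0 = -441*(-13)**2 + 0 = -441*169 + 0 = -74529 + 0 = -74529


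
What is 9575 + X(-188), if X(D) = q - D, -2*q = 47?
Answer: 19479/2 ≈ 9739.5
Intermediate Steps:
q = -47/2 (q = -½*47 = -47/2 ≈ -23.500)
X(D) = -47/2 - D
9575 + X(-188) = 9575 + (-47/2 - 1*(-188)) = 9575 + (-47/2 + 188) = 9575 + 329/2 = 19479/2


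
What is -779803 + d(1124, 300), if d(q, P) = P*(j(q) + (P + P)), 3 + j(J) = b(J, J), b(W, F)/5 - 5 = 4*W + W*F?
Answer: 1901214797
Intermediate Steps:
b(W, F) = 25 + 20*W + 5*F*W (b(W, F) = 25 + 5*(4*W + W*F) = 25 + 5*(4*W + F*W) = 25 + (20*W + 5*F*W) = 25 + 20*W + 5*F*W)
j(J) = 22 + 5*J² + 20*J (j(J) = -3 + (25 + 20*J + 5*J*J) = -3 + (25 + 20*J + 5*J²) = -3 + (25 + 5*J² + 20*J) = 22 + 5*J² + 20*J)
d(q, P) = P*(22 + 2*P + 5*q² + 20*q) (d(q, P) = P*((22 + 5*q² + 20*q) + (P + P)) = P*((22 + 5*q² + 20*q) + 2*P) = P*(22 + 2*P + 5*q² + 20*q))
-779803 + d(1124, 300) = -779803 + 300*(22 + 2*300 + 5*1124² + 20*1124) = -779803 + 300*(22 + 600 + 5*1263376 + 22480) = -779803 + 300*(22 + 600 + 6316880 + 22480) = -779803 + 300*6339982 = -779803 + 1901994600 = 1901214797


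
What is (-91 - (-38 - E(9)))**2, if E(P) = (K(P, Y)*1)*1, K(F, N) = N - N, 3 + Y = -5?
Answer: 2809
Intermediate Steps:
Y = -8 (Y = -3 - 5 = -8)
K(F, N) = 0
E(P) = 0 (E(P) = (0*1)*1 = 0*1 = 0)
(-91 - (-38 - E(9)))**2 = (-91 - (-38 - 1*0))**2 = (-91 - (-38 + 0))**2 = (-91 - 1*(-38))**2 = (-91 + 38)**2 = (-53)**2 = 2809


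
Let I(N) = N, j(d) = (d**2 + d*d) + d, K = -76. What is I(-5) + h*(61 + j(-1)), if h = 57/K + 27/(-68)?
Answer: -1294/17 ≈ -76.118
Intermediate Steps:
j(d) = d + 2*d**2 (j(d) = (d**2 + d**2) + d = 2*d**2 + d = d + 2*d**2)
h = -39/34 (h = 57/(-76) + 27/(-68) = 57*(-1/76) + 27*(-1/68) = -3/4 - 27/68 = -39/34 ≈ -1.1471)
I(-5) + h*(61 + j(-1)) = -5 - 39*(61 - (1 + 2*(-1)))/34 = -5 - 39*(61 - (1 - 2))/34 = -5 - 39*(61 - 1*(-1))/34 = -5 - 39*(61 + 1)/34 = -5 - 39/34*62 = -5 - 1209/17 = -1294/17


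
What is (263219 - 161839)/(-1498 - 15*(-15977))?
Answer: 101380/238157 ≈ 0.42569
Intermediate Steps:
(263219 - 161839)/(-1498 - 15*(-15977)) = 101380/(-1498 + 239655) = 101380/238157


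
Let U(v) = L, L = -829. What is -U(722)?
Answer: 829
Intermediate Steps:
U(v) = -829
-U(722) = -1*(-829) = 829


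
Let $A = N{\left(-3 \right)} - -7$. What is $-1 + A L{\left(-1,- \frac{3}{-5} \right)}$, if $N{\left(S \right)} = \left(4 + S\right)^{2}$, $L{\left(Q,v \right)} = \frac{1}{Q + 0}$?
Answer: $-9$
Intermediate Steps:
$L{\left(Q,v \right)} = \frac{1}{Q}$
$A = 8$ ($A = \left(4 - 3\right)^{2} - -7 = 1^{2} + 7 = 1 + 7 = 8$)
$-1 + A L{\left(-1,- \frac{3}{-5} \right)} = -1 + \frac{8}{-1} = -1 + 8 \left(-1\right) = -1 - 8 = -9$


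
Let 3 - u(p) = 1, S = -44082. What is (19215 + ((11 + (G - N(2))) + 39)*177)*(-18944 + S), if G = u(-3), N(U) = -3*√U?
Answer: -1791135894 - 33466806*√2 ≈ -1.8385e+9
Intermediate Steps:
u(p) = 2 (u(p) = 3 - 1*1 = 3 - 1 = 2)
G = 2
(19215 + ((11 + (G - N(2))) + 39)*177)*(-18944 + S) = (19215 + ((11 + (2 - (-3)*√2)) + 39)*177)*(-18944 - 44082) = (19215 + ((11 + (2 + 3*√2)) + 39)*177)*(-63026) = (19215 + ((13 + 3*√2) + 39)*177)*(-63026) = (19215 + (52 + 3*√2)*177)*(-63026) = (19215 + (9204 + 531*√2))*(-63026) = (28419 + 531*√2)*(-63026) = -1791135894 - 33466806*√2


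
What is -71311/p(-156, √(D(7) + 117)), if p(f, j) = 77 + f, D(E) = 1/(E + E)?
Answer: 71311/79 ≈ 902.67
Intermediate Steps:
D(E) = 1/(2*E)
-71311/p(-156, √(D(7) + 117)) = -71311/(77 - 156) = -71311/(-79) = -71311*(-1/79) = 71311/79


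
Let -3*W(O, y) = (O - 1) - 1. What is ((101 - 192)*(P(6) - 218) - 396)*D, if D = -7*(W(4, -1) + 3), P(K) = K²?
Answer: -792134/3 ≈ -2.6404e+5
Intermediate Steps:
W(O, y) = ⅔ - O/3 (W(O, y) = -((O - 1) - 1)/3 = -((-1 + O) - 1)/3 = -(-2 + O)/3 = ⅔ - O/3)
D = -49/3 (D = -7*((⅔ - ⅓*4) + 3) = -7*((⅔ - 4/3) + 3) = -7*(-⅔ + 3) = -7*7/3 = -49/3 ≈ -16.333)
((101 - 192)*(P(6) - 218) - 396)*D = ((101 - 192)*(6² - 218) - 396)*(-49/3) = (-91*(36 - 218) - 396)*(-49/3) = (-91*(-182) - 396)*(-49/3) = (16562 - 396)*(-49/3) = 16166*(-49/3) = -792134/3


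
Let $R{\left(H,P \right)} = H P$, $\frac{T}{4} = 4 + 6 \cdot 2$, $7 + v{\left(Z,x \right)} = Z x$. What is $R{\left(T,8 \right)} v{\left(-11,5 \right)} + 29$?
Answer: $-31715$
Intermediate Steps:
$v{\left(Z,x \right)} = -7 + Z x$
$T = 64$ ($T = 4 \left(4 + 6 \cdot 2\right) = 4 \left(4 + 12\right) = 4 \cdot 16 = 64$)
$R{\left(T,8 \right)} v{\left(-11,5 \right)} + 29 = 64 \cdot 8 \left(-7 - 55\right) + 29 = 512 \left(-7 - 55\right) + 29 = 512 \left(-62\right) + 29 = -31744 + 29 = -31715$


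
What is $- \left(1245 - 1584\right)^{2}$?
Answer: $-114921$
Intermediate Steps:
$- \left(1245 - 1584\right)^{2} = - \left(-339\right)^{2} = \left(-1\right) 114921 = -114921$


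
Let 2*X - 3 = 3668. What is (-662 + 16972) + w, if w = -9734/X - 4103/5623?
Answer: 336547027553/20642033 ≈ 16304.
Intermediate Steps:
X = 3671/2 (X = 3/2 + (½)*3668 = 3/2 + 1834 = 3671/2 ≈ 1835.5)
w = -124530677/20642033 (w = -9734/3671/2 - 4103/5623 = -9734*2/3671 - 4103*1/5623 = -19468/3671 - 4103/5623 = -124530677/20642033 ≈ -6.0329)
(-662 + 16972) + w = (-662 + 16972) - 124530677/20642033 = 16310 - 124530677/20642033 = 336547027553/20642033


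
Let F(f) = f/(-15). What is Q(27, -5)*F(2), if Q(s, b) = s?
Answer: -18/5 ≈ -3.6000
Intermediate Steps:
F(f) = -f/15 (F(f) = f*(-1/15) = -f/15)
Q(27, -5)*F(2) = 27*(-1/15*2) = 27*(-2/15) = -18/5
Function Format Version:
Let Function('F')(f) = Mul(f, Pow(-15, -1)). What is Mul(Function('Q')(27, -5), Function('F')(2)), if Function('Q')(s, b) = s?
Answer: Rational(-18, 5) ≈ -3.6000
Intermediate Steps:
Function('F')(f) = Mul(Rational(-1, 15), f) (Function('F')(f) = Mul(f, Rational(-1, 15)) = Mul(Rational(-1, 15), f))
Mul(Function('Q')(27, -5), Function('F')(2)) = Mul(27, Mul(Rational(-1, 15), 2)) = Mul(27, Rational(-2, 15)) = Rational(-18, 5)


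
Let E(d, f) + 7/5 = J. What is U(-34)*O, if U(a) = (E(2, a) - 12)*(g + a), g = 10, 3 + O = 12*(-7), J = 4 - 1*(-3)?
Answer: -66816/5 ≈ -13363.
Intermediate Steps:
J = 7 (J = 4 + 3 = 7)
E(d, f) = 28/5 (E(d, f) = -7/5 + 7 = 28/5)
O = -87 (O = -3 + 12*(-7) = -3 - 84 = -87)
U(a) = -64 - 32*a/5 (U(a) = (28/5 - 12)*(10 + a) = -32*(10 + a)/5 = -64 - 32*a/5)
U(-34)*O = (-64 - 32/5*(-34))*(-87) = (-64 + 1088/5)*(-87) = (768/5)*(-87) = -66816/5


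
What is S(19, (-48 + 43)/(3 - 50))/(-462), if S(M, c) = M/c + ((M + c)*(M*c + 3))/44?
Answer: -21963917/56130690 ≈ -0.39130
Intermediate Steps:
S(M, c) = M/c + (3 + M*c)*(M + c)/44 (S(M, c) = M/c + ((M + c)*(3 + M*c))*(1/44) = M/c + ((3 + M*c)*(M + c))*(1/44) = M/c + (3 + M*c)*(M + c)/44)
S(19, (-48 + 43)/(3 - 50))/(-462) = ((19 + ((-48 + 43)/(3 - 50))*(3*19 + 3*((-48 + 43)/(3 - 50)) + 19*((-48 + 43)/(3 - 50))**2 + ((-48 + 43)/(3 - 50))*19**2)/44)/(((-48 + 43)/(3 - 50))))/(-462) = ((19 + (-5/(-47))*(57 + 3*(-5/(-47)) + 19*(-5/(-47))**2 - 5/(-47)*361)/44)/((-5/(-47))))*(-1/462) = ((19 + (-5*(-1/47))*(57 + 3*(-5*(-1/47)) + 19*(-5*(-1/47))**2 - 5*(-1/47)*361)/44)/((-5*(-1/47))))*(-1/462) = ((19 + (1/44)*(5/47)*(57 + 3*(5/47) + 19*(5/47)**2 + (5/47)*361))/(5/47))*(-1/462) = (47*(19 + (1/44)*(5/47)*(57 + 15/47 + 19*(25/2209) + 1805/47))/5)*(-1/462) = (47*(19 + (1/44)*(5/47)*(57 + 15/47 + 475/2209 + 1805/47))/5)*(-1/462) = (47*(19 + (1/44)*(5/47)*(211928/2209))/5)*(-1/462) = (47*(19 + 264910/1142053)/5)*(-1/462) = ((47/5)*(21963917/1142053))*(-1/462) = (21963917/121495)*(-1/462) = -21963917/56130690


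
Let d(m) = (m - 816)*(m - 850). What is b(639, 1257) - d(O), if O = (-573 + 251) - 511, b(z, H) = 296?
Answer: -2774971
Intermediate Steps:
O = -833 (O = -322 - 511 = -833)
d(m) = (-850 + m)*(-816 + m) (d(m) = (-816 + m)*(-850 + m) = (-850 + m)*(-816 + m))
b(639, 1257) - d(O) = 296 - (693600 + (-833)² - 1666*(-833)) = 296 - (693600 + 693889 + 1387778) = 296 - 1*2775267 = 296 - 2775267 = -2774971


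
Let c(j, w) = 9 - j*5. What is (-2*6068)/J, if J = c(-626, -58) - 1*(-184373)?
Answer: -1517/23439 ≈ -0.064721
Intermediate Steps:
c(j, w) = 9 - 5*j
J = 187512 (J = (9 - 5*(-626)) - 1*(-184373) = (9 + 3130) + 184373 = 3139 + 184373 = 187512)
(-2*6068)/J = -2*6068/187512 = -12136*1/187512 = -1517/23439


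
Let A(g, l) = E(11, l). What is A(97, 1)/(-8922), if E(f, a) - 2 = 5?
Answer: -7/8922 ≈ -0.00078458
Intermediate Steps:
E(f, a) = 7 (E(f, a) = 2 + 5 = 7)
A(g, l) = 7
A(97, 1)/(-8922) = 7/(-8922) = 7*(-1/8922) = -7/8922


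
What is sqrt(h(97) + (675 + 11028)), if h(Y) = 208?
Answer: sqrt(11911) ≈ 109.14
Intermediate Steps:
sqrt(h(97) + (675 + 11028)) = sqrt(208 + (675 + 11028)) = sqrt(208 + 11703) = sqrt(11911)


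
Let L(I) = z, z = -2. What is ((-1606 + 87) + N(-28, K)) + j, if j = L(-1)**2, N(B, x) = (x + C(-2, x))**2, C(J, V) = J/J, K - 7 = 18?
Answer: -839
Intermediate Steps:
K = 25 (K = 7 + 18 = 25)
C(J, V) = 1
L(I) = -2
N(B, x) = (1 + x)**2 (N(B, x) = (x + 1)**2 = (1 + x)**2)
j = 4 (j = (-2)**2 = 4)
((-1606 + 87) + N(-28, K)) + j = ((-1606 + 87) + (1 + 25)**2) + 4 = (-1519 + 26**2) + 4 = (-1519 + 676) + 4 = -843 + 4 = -839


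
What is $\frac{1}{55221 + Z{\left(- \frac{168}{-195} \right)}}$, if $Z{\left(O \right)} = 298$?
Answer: $\frac{1}{55519} \approx 1.8012 \cdot 10^{-5}$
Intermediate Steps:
$\frac{1}{55221 + Z{\left(- \frac{168}{-195} \right)}} = \frac{1}{55221 + 298} = \frac{1}{55519}$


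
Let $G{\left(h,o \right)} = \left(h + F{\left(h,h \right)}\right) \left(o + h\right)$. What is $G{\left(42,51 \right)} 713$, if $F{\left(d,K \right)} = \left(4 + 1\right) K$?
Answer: $16709868$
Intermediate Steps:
$F{\left(d,K \right)} = 5 K$
$G{\left(h,o \right)} = 6 h \left(h + o\right)$ ($G{\left(h,o \right)} = \left(h + 5 h\right) \left(o + h\right) = 6 h \left(h + o\right)$)
$G{\left(42,51 \right)} 713 = 6 \cdot 42 \left(42 + 51\right) 713 = 6 \cdot 42 \cdot 93 \cdot 713 = 23436 \cdot 713 = 16709868$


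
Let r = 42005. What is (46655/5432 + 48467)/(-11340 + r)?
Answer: 37617057/23796040 ≈ 1.5808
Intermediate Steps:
(46655/5432 + 48467)/(-11340 + r) = (46655/5432 + 48467)/(-11340 + 42005) = (46655*(1/5432) + 48467)/30665 = (6665/776 + 48467)*(1/30665) = (37617057/776)*(1/30665) = 37617057/23796040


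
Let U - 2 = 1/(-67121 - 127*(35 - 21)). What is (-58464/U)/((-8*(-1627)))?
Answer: -503513892/224195719 ≈ -2.2459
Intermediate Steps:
U = 137797/68899 (U = 2 + 1/(-67121 - 127*(35 - 21)) = 2 + 1/(-67121 - 127*14) = 2 + 1/(-67121 - 1778) = 2 + 1/(-68899) = 2 - 1/68899 = 137797/68899 ≈ 2.0000)
(-58464/U)/((-8*(-1627))) = (-58464/137797/68899)/((-8*(-1627))) = -58464*68899/137797/13016 = -4028111136/137797*1/13016 = -503513892/224195719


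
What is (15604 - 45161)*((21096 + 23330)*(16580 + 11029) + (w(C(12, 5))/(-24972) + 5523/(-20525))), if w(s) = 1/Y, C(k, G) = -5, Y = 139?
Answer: -2582852068028652634658587/71244491700 ≈ -3.6253e+13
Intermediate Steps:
w(s) = 1/139
(15604 - 45161)*((21096 + 23330)*(16580 + 11029) + (w(C(12, 5))/(-24972) + 5523/(-20525))) = (15604 - 45161)*((21096 + 23330)*(16580 + 11029) + ((1/139)/(-24972) + 5523/(-20525))) = -29557*(44426*27609 + ((1/139)*(-1/24972) + 5523*(-1/20525))) = -29557*(1226557434 + (-1/3471108 - 5523/20525)) = -29557*(1226557434 - 19170950009/71244491700) = -29557*87385460907015347791/71244491700 = -2582852068028652634658587/71244491700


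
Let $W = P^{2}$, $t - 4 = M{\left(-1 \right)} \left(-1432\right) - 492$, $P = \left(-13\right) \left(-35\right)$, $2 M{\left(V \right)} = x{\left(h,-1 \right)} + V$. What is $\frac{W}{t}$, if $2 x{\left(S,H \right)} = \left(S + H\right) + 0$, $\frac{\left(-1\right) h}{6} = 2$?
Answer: $\frac{207025}{4882} \approx 42.406$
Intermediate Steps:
$h = -12$ ($h = \left(-6\right) 2 = -12$)
$x{\left(S,H \right)} = \frac{H}{2} + \frac{S}{2}$ ($x{\left(S,H \right)} = \frac{\left(S + H\right) + 0}{2} = \frac{\left(H + S\right) + 0}{2} = \frac{H + S}{2} = \frac{H}{2} + \frac{S}{2}$)
$M{\left(V \right)} = - \frac{13}{4} + \frac{V}{2}$ ($M{\left(V \right)} = \frac{\left(\frac{1}{2} \left(-1\right) + \frac{1}{2} \left(-12\right)\right) + V}{2} = \frac{\left(- \frac{1}{2} - 6\right) + V}{2} = \frac{- \frac{13}{2} + V}{2} = - \frac{13}{4} + \frac{V}{2}$)
$P = 455$
$t = 4882$ ($t = 4 - \left(492 - \left(- \frac{13}{4} + \frac{1}{2} \left(-1\right)\right) \left(-1432\right)\right) = 4 - \left(492 - \left(- \frac{13}{4} - \frac{1}{2}\right) \left(-1432\right)\right) = 4 - -4878 = 4 + \left(5370 - 492\right) = 4 + 4878 = 4882$)
$W = 207025$ ($W = 455^{2} = 207025$)
$\frac{W}{t} = \frac{207025}{4882}$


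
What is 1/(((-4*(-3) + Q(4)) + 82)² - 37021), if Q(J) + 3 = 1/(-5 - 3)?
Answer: -64/1840815 ≈ -3.4767e-5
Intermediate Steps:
Q(J) = -25/8 (Q(J) = -3 + 1/(-5 - 3) = -3 + 1/(-8) = -3 - ⅛ = -25/8)
1/(((-4*(-3) + Q(4)) + 82)² - 37021) = 1/(((-4*(-3) - 25/8) + 82)² - 37021) = 1/(((12 - 25/8) + 82)² - 37021) = 1/((71/8 + 82)² - 37021) = 1/((727/8)² - 37021) = 1/(528529/64 - 37021) = 1/(-1840815/64) = -64/1840815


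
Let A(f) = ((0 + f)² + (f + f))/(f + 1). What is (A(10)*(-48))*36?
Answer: -207360/11 ≈ -18851.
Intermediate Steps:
A(f) = (f² + 2*f)/(1 + f)
(A(10)*(-48))*36 = ((10*(2 + 10)/(1 + 10))*(-48))*36 = ((10*12/11)*(-48))*36 = ((10*(1/11)*12)*(-48))*36 = ((120/11)*(-48))*36 = -5760/11*36 = -207360/11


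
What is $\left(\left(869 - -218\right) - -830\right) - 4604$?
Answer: $-2687$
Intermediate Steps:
$\left(\left(869 - -218\right) - -830\right) - 4604 = \left(\left(869 + 218\right) + 830\right) - 4604 = \left(1087 + 830\right) - 4604 = 1917 - 4604 = -2687$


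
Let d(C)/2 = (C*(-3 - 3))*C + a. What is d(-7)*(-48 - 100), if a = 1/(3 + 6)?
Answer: 782920/9 ≈ 86991.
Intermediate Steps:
a = ⅑ (a = 1/9 = ⅑ ≈ 0.11111)
d(C) = 2/9 - 12*C² (d(C) = 2*((C*(-3 - 3))*C + ⅑) = 2*((C*(-6))*C + ⅑) = 2*((-6*C)*C + ⅑) = 2*(-6*C² + ⅑) = 2*(⅑ - 6*C²) = 2/9 - 12*C²)
d(-7)*(-48 - 100) = (2/9 - 12*(-7)²)*(-48 - 100) = (2/9 - 12*49)*(-148) = (2/9 - 588)*(-148) = -5290/9*(-148) = 782920/9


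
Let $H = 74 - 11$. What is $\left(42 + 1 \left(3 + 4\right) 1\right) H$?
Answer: $3087$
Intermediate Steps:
$H = 63$
$\left(42 + 1 \left(3 + 4\right) 1\right) H = \left(42 + 1 \left(3 + 4\right) 1\right) 63 = \left(42 + 1 \cdot 7 \cdot 1\right) 63 = \left(42 + 1 \cdot 7\right) 63 = \left(42 + 7\right) 63 = 49 \cdot 63 = 3087$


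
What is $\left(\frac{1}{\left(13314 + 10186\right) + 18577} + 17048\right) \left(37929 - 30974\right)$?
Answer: $\frac{4989021087635}{42077} \approx 1.1857 \cdot 10^{8}$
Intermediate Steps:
$\left(\frac{1}{\left(13314 + 10186\right) + 18577} + 17048\right) \left(37929 - 30974\right) = \left(\frac{1}{23500 + 18577} + 17048\right) 6955 = \left(\frac{1}{42077} + 17048\right) 6955 = \frac{717328697}{42077} \cdot 6955 = \frac{4989021087635}{42077}$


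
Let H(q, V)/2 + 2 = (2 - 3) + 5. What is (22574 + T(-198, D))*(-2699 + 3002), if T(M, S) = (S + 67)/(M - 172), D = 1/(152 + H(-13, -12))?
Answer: 131599043527/19240 ≈ 6.8399e+6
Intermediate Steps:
H(q, V) = 4 (H(q, V) = -4 + 2*((2 - 3) + 5) = -4 + 2*(-1 + 5) = -4 + 2*4 = -4 + 8 = 4)
D = 1/156 (D = 1/(152 + 4) = 1/156 ≈ 0.0064103)
T(M, S) = (67 + S)/(-172 + M)
(22574 + T(-198, D))*(-2699 + 3002) = (22574 + (67 + 1/156)/(-172 - 198))*(-2699 + 3002) = (22574 + (10453/156)/(-370))*303 = (22574 - 1/370*10453/156)*303 = (22574 - 10453/57720)*303 = (1302960827/57720)*303 = 131599043527/19240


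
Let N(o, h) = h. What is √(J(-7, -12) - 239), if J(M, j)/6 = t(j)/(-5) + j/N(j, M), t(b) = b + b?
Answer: I*√244895/35 ≈ 14.139*I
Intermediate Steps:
t(b) = 2*b
J(M, j) = -12*j/5 + 6*j/M (J(M, j) = 6*((2*j)/(-5) + j/M) = 6*((2*j)*(-⅕) + j/M) = 6*(-2*j/5 + j/M) = -12*j/5 + 6*j/M)
√(J(-7, -12) - 239) = √((-12/5*(-12) + 6*(-12)/(-7)) - 239) = √((144/5 + 6*(-12)*(-⅐)) - 239) = √((144/5 + 72/7) - 239) = √(1368/35 - 239) = √(-6997/35) = I*√244895/35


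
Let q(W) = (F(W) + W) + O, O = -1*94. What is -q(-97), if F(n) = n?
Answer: 288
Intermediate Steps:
O = -94
q(W) = -94 + 2*W (q(W) = (W + W) - 94 = 2*W - 94 = -94 + 2*W)
-q(-97) = -(-94 + 2*(-97)) = -(-94 - 194) = -1*(-288) = 288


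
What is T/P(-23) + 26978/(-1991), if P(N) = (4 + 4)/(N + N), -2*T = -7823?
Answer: -358454463/15928 ≈ -22505.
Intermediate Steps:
T = 7823/2 (T = -½*(-7823) = 7823/2 ≈ 3911.5)
P(N) = 4/N (P(N) = 8/((2*N)) = 8*(1/(2*N)) = 4/N)
T/P(-23) + 26978/(-1991) = 7823/(2*((4/(-23)))) + 26978/(-1991) = 7823/(2*((4*(-1/23)))) + 26978*(-1/1991) = 7823/(2*(-4/23)) - 26978/1991 = (7823/2)*(-23/4) - 26978/1991 = -179929/8 - 26978/1991 = -358454463/15928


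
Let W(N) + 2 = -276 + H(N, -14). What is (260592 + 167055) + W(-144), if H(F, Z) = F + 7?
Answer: 427232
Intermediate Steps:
H(F, Z) = 7 + F
W(N) = -271 + N (W(N) = -2 + (-276 + (7 + N)) = -2 + (-269 + N) = -271 + N)
(260592 + 167055) + W(-144) = (260592 + 167055) + (-271 - 144) = 427647 - 415 = 427232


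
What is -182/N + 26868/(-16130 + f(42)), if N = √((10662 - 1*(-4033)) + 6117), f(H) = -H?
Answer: -6717/4043 - 91*√43/473 ≈ -2.9230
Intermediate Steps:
N = 22*√43 (N = √((10662 + 4033) + 6117) = √(14695 + 6117) = √20812 = 22*√43 ≈ 144.26)
-182/N + 26868/(-16130 + f(42)) = -182*√43/946 + 26868/(-16130 - 1*42) = -91*√43/473 + 26868/(-16130 - 42) = -91*√43/473 + 26868/(-16172) = -91*√43/473 + 26868*(-1/16172) = -91*√43/473 - 6717/4043 = -6717/4043 - 91*√43/473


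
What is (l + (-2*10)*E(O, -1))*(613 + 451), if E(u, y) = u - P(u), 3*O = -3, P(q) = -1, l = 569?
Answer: 605416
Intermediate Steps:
O = -1 (O = (1/3)*(-3) = -1)
E(u, y) = 1 + u (E(u, y) = u - 1*(-1) = u + 1 = 1 + u)
(l + (-2*10)*E(O, -1))*(613 + 451) = (569 + (-2*10)*(1 - 1))*(613 + 451) = (569 - 20*0)*1064 = (569 + 0)*1064 = 569*1064 = 605416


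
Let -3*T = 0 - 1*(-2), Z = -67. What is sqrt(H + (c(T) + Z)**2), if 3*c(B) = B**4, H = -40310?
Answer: I*sqrt(2115714965)/243 ≈ 189.29*I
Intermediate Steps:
T = -2/3 (T = -(0 - 1*(-2))/3 = -(0 + 2)/3 = -1/3*2 = -2/3 ≈ -0.66667)
c(B) = B**4/3
sqrt(H + (c(T) + Z)**2) = sqrt(-40310 + ((-2/3)**4/3 - 67)**2) = sqrt(-40310 + ((1/3)*(16/81) - 67)**2) = sqrt(-40310 + (16/243 - 67)**2) = sqrt(-40310 + (-16265/243)**2) = sqrt(-40310 + 264550225/59049) = sqrt(-2115714965/59049) = I*sqrt(2115714965)/243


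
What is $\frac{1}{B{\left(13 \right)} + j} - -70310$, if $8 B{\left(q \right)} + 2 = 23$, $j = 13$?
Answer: $\frac{8788758}{125} \approx 70310.0$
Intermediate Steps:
$B{\left(q \right)} = \frac{21}{8}$ ($B{\left(q \right)} = - \frac{1}{4} + \frac{1}{8} \cdot 23 = - \frac{1}{4} + \frac{23}{8} = \frac{21}{8}$)
$\frac{1}{B{\left(13 \right)} + j} - -70310 = \frac{1}{\frac{21}{8} + 13} - -70310 = \frac{1}{\frac{125}{8}} + 70310 = \frac{8}{125} + 70310 = \frac{8788758}{125}$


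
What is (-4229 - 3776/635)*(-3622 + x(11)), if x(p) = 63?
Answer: 9570830769/635 ≈ 1.5072e+7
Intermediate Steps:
(-4229 - 3776/635)*(-3622 + x(11)) = (-4229 - 3776/635)*(-3622 + 63) = (-4229 - 3776*1/635)*(-3559) = (-4229 - 3776/635)*(-3559) = -2689191/635*(-3559) = 9570830769/635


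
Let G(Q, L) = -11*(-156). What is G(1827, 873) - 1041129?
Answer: -1039413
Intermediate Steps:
G(Q, L) = 1716
G(1827, 873) - 1041129 = 1716 - 1041129 = -1039413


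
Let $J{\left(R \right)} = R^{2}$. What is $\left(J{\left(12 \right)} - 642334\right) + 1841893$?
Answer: $1199703$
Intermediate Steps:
$\left(J{\left(12 \right)} - 642334\right) + 1841893 = \left(12^{2} - 642334\right) + 1841893 = \left(144 - 642334\right) + 1841893 = -642190 + 1841893 = 1199703$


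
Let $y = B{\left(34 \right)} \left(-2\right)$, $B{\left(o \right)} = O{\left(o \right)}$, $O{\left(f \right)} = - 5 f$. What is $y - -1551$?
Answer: $1891$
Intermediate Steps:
$B{\left(o \right)} = - 5 o$
$y = 340$ ($y = \left(-5\right) 34 \left(-2\right) = \left(-170\right) \left(-2\right) = 340$)
$y - -1551 = 340 - -1551 = 340 + 1551 = 1891$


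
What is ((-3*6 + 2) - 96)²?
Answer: 12544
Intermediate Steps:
((-3*6 + 2) - 96)² = ((-18 + 2) - 96)² = (-16 - 96)² = (-112)² = 12544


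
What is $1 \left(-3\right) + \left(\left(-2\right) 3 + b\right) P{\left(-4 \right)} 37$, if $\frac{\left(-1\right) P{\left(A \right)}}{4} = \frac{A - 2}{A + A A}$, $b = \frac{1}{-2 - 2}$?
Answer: $- \frac{931}{2} \approx -465.5$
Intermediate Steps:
$b = - \frac{1}{4}$ ($b = \frac{1}{-4} = - \frac{1}{4} \approx -0.25$)
$P{\left(A \right)} = - \frac{4 \left(-2 + A\right)}{A + A^{2}}$ ($P{\left(A \right)} = - 4 \frac{A - 2}{A + A A} = - 4 \frac{-2 + A}{A + A^{2}} = - \frac{4 \left(-2 + A\right)}{A + A^{2}}$)
$1 \left(-3\right) + \left(\left(-2\right) 3 + b\right) P{\left(-4 \right)} 37 = 1 \left(-3\right) + \left(\left(-2\right) 3 - \frac{1}{4}\right) \frac{4 \left(2 - -4\right)}{\left(-4\right) \left(1 - 4\right)} 37 = -3 + \left(-6 - \frac{1}{4}\right) 4 \left(- \frac{1}{4}\right) \frac{1}{-3} \left(2 + 4\right) 37 = -3 + - \frac{25 \cdot 4 \left(- \frac{1}{4}\right) \left(- \frac{1}{3}\right) 6}{4} \cdot 37 = -3 + \left(- \frac{25}{4}\right) 2 \cdot 37 = -3 - \frac{925}{2} = - \frac{931}{2}$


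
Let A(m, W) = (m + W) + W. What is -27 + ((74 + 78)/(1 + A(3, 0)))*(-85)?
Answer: -3257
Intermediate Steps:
A(m, W) = m + 2*W (A(m, W) = (W + m) + W = m + 2*W)
-27 + ((74 + 78)/(1 + A(3, 0)))*(-85) = -27 + ((74 + 78)/(1 + (3 + 2*0)))*(-85) = -27 + (152/(1 + (3 + 0)))*(-85) = -27 + (152/(1 + 3))*(-85) = -27 + (152/4)*(-85) = -27 + (152*(1/4))*(-85) = -27 + 38*(-85) = -27 - 3230 = -3257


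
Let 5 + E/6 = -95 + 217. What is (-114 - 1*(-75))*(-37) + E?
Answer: 2145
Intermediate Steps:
E = 702 (E = -30 + 6*(-95 + 217) = -30 + 6*122 = -30 + 732 = 702)
(-114 - 1*(-75))*(-37) + E = (-114 - 1*(-75))*(-37) + 702 = (-114 + 75)*(-37) + 702 = -39*(-37) + 702 = 1443 + 702 = 2145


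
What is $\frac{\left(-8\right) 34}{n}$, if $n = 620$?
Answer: $- \frac{68}{155} \approx -0.43871$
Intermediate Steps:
$\frac{\left(-8\right) 34}{n} = \frac{\left(-8\right) 34}{620} = \left(-272\right) \frac{1}{620} = - \frac{68}{155}$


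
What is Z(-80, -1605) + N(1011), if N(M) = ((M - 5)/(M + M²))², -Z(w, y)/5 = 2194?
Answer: -2870846502492311/261699772356 ≈ -10970.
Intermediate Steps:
Z(w, y) = -10970 (Z(w, y) = -5*2194 = -10970)
N(M) = (-5 + M)²/(M + M²)² (N(M) = ((-5 + M)/(M + M²))² = (-5 + M)²/(M + M²)²)
Z(-80, -1605) + N(1011) = -10970 + (-5 + 1011)²/(1011²*(1 + 1011)²) = -10970 + (1/1022121)*1006²/1012² = -10970 + (1/1022121)*(1/1024144)*1012036 = -10970 + 253009/261699772356 = -2870846502492311/261699772356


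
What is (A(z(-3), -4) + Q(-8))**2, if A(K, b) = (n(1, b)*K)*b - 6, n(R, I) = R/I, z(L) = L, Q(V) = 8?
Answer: 1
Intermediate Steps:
A(K, b) = -6 + K (A(K, b) = ((1/b)*K)*b - 6 = (K/b)*b - 6 = K - 6 = -6 + K)
(A(z(-3), -4) + Q(-8))**2 = ((-6 - 3) + 8)**2 = (-9 + 8)**2 = (-1)**2 = 1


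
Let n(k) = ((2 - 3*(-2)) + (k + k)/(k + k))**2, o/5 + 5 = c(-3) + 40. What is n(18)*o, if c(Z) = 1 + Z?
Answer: 13365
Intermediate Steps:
o = 165 (o = -25 + 5*((1 - 3) + 40) = -25 + 5*(-2 + 40) = -25 + 5*38 = -25 + 190 = 165)
n(k) = 81 (n(k) = ((2 - 1*(-6)) + (2*k)/((2*k)))**2 = ((2 + 6) + (2*k)*(1/(2*k)))**2 = (8 + 1)**2 = 9**2 = 81)
n(18)*o = 81*165 = 13365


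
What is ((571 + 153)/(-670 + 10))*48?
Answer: -2896/55 ≈ -52.655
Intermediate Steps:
((571 + 153)/(-670 + 10))*48 = (724/(-660))*48 = (724*(-1/660))*48 = -181/165*48 = -2896/55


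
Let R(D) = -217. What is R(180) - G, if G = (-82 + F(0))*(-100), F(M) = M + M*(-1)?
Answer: -8417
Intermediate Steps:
F(M) = 0 (F(M) = M - M = 0)
G = 8200 (G = (-82 + 0)*(-100) = -82*(-100) = 8200)
R(180) - G = -217 - 1*8200 = -217 - 8200 = -8417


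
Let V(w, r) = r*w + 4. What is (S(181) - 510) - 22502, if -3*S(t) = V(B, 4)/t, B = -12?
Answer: -12495472/543 ≈ -23012.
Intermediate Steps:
V(w, r) = 4 + r*w
S(t) = 44/(3*t) (S(t) = -(4 + 4*(-12))/(3*t) = -(4 - 48)/(3*t) = -(-44)/(3*t) = 44/(3*t))
(S(181) - 510) - 22502 = ((44/3)/181 - 510) - 22502 = ((44/3)*(1/181) - 510) - 22502 = (44/543 - 510) - 22502 = -276886/543 - 22502 = -12495472/543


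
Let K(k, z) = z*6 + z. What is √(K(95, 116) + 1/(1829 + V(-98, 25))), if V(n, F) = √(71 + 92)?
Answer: √(812 + 1/(1829 + √163)) ≈ 28.496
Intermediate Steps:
K(k, z) = 7*z (K(k, z) = 6*z + z = 7*z)
V(n, F) = √163
√(K(95, 116) + 1/(1829 + V(-98, 25))) = √(7*116 + 1/(1829 + √163)) = √(812 + 1/(1829 + √163))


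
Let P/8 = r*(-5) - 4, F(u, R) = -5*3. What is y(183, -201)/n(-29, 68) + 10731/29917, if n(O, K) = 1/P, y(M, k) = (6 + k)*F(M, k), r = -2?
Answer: 4200357531/29917 ≈ 1.4040e+5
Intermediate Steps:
F(u, R) = -15
P = 48 (P = 8*(-2*(-5) - 4) = 8*(10 - 4) = 8*6 = 48)
y(M, k) = -90 - 15*k (y(M, k) = (6 + k)*(-15) = -90 - 15*k)
n(O, K) = 1/48
y(183, -201)/n(-29, 68) + 10731/29917 = (-90 - 15*(-201))/(1/48) + 10731/29917 = (-90 + 3015)*48 + 10731*(1/29917) = 2925*48 + 10731/29917 = 140400 + 10731/29917 = 4200357531/29917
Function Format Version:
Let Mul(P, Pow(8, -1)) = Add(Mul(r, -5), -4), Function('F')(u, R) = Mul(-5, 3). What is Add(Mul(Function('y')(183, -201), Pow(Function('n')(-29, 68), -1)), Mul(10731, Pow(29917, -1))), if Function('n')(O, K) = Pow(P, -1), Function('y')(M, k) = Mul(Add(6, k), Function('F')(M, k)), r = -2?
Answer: Rational(4200357531, 29917) ≈ 1.4040e+5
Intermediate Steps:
Function('F')(u, R) = -15
P = 48 (P = Mul(8, Add(Mul(-2, -5), -4)) = Mul(8, Add(10, -4)) = Mul(8, 6) = 48)
Function('y')(M, k) = Add(-90, Mul(-15, k)) (Function('y')(M, k) = Mul(Add(6, k), -15) = Add(-90, Mul(-15, k)))
Function('n')(O, K) = Rational(1, 48) (Function('n')(O, K) = Pow(48, -1) = Rational(1, 48))
Add(Mul(Function('y')(183, -201), Pow(Function('n')(-29, 68), -1)), Mul(10731, Pow(29917, -1))) = Add(Mul(Add(-90, Mul(-15, -201)), Pow(Rational(1, 48), -1)), Mul(10731, Pow(29917, -1))) = Add(Mul(Add(-90, 3015), 48), Mul(10731, Rational(1, 29917))) = Add(Mul(2925, 48), Rational(10731, 29917)) = Add(140400, Rational(10731, 29917)) = Rational(4200357531, 29917)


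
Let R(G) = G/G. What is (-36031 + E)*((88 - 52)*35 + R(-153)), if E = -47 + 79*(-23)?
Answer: -47785595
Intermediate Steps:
R(G) = 1
E = -1864 (E = -47 - 1817 = -1864)
(-36031 + E)*((88 - 52)*35 + R(-153)) = (-36031 - 1864)*((88 - 52)*35 + 1) = -37895*(36*35 + 1) = -37895*(1260 + 1) = -37895*1261 = -47785595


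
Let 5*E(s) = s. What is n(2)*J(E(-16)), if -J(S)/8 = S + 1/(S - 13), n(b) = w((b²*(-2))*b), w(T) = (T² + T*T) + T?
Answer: 5241728/405 ≈ 12943.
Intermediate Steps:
E(s) = s/5
w(T) = T + 2*T² (w(T) = (T² + T²) + T = 2*T² + T = T + 2*T²)
n(b) = -2*b³*(1 - 4*b³) (n(b) = ((b²*(-2))*b)*(1 + 2*((b²*(-2))*b)) = ((-2*b²)*b)*(1 + 2*((-2*b²)*b)) = (-2*b³)*(1 + 2*(-2*b³)) = (-2*b³)*(1 - 4*b³) = -2*b³*(1 - 4*b³))
J(S) = -8*S - 8/(-13 + S) (J(S) = -8*(S + 1/(S - 13)) = -8*(S + 1/(-13 + S)) = -8*S - 8/(-13 + S))
n(2)*J(E(-16)) = (2³*(-2 + 8*2³))*(8*(-1 - ((⅕)*(-16))² + 13*((⅕)*(-16)))/(-13 + (⅕)*(-16))) = (8*(-2 + 8*8))*(8*(-1 - (-16/5)² + 13*(-16/5))/(-13 - 16/5)) = (8*(-2 + 64))*(8*(-1 - 1*256/25 - 208/5)/(-81/5)) = (8*62)*(8*(-5/81)*(-1 - 256/25 - 208/5)) = 496*(8*(-5/81)*(-1321/25)) = 496*(10568/405) = 5241728/405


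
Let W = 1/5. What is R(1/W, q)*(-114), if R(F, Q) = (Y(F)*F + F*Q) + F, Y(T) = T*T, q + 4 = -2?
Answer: -11400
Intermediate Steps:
W = ⅕ ≈ 0.20000
q = -6 (q = -4 - 2 = -6)
Y(T) = T²
R(F, Q) = F + F³ + F*Q (R(F, Q) = (F²*F + F*Q) + F = (F³ + F*Q) + F = F + F³ + F*Q)
R(1/W, q)*(-114) = ((1/(⅕))*(1 - 6 + (1/(⅕))²))*(-114) = ((1*5)*(1 - 6 + (1*5)²))*(-114) = (5*(1 - 6 + 5²))*(-114) = (5*(1 - 6 + 25))*(-114) = (5*20)*(-114) = 100*(-114) = -11400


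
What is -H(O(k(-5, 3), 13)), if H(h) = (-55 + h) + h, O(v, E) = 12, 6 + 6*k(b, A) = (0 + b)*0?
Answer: 31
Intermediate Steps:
k(b, A) = -1 (k(b, A) = -1 + ((0 + b)*0)/6 = -1 + (b*0)/6 = -1 + (⅙)*0 = -1 + 0 = -1)
H(h) = -55 + 2*h
-H(O(k(-5, 3), 13)) = -(-55 + 2*12) = -(-55 + 24) = -1*(-31) = 31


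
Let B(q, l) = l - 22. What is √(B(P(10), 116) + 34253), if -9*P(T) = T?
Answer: 107*√3 ≈ 185.33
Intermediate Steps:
P(T) = -T/9
B(q, l) = -22 + l
√(B(P(10), 116) + 34253) = √((-22 + 116) + 34253) = √(94 + 34253) = √34347 = 107*√3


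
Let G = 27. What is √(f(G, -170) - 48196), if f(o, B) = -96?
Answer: 2*I*√12073 ≈ 219.75*I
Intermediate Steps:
√(f(G, -170) - 48196) = √(-96 - 48196) = √(-48292) = 2*I*√12073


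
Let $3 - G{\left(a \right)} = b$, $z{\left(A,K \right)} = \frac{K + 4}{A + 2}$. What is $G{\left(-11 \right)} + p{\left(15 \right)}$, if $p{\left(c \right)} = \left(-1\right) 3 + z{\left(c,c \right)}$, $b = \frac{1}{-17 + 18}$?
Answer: $\frac{2}{17} \approx 0.11765$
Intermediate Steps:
$z{\left(A,K \right)} = \frac{4 + K}{2 + A}$
$b = 1$ ($b = 1^{-1} = 1$)
$G{\left(a \right)} = 2$ ($G{\left(a \right)} = 3 - 1 = 2$)
$p{\left(c \right)} = -3 + \frac{4 + c}{2 + c}$ ($p{\left(c \right)} = \left(-1\right) 3 + \frac{4 + c}{2 + c} = -3 + \frac{4 + c}{2 + c}$)
$G{\left(-11 \right)} + p{\left(15 \right)} = 2 + \frac{2 \left(-1 - 15\right)}{2 + 15} = 2 + \frac{2 \left(-1 - 15\right)}{17} = 2 + 2 \cdot \frac{1}{17} \left(-16\right) = 2 - \frac{32}{17} = \frac{2}{17}$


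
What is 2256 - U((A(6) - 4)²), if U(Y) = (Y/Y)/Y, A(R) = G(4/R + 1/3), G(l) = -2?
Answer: 81215/36 ≈ 2256.0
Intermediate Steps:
A(R) = -2
U(Y) = 1/Y
2256 - U((A(6) - 4)²) = 2256 - 1/((-2 - 4)²) = 2256 - 1/((-6)²) = 2256 - 1/36 = 81215/36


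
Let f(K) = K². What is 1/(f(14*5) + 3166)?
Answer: 1/8066 ≈ 0.00012398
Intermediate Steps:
1/(f(14*5) + 3166) = 1/((14*5)² + 3166) = 1/(70² + 3166) = 1/(4900 + 3166) = 1/8066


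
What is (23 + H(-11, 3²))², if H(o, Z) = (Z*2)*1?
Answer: 1681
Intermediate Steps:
H(o, Z) = 2*Z (H(o, Z) = (2*Z)*1 = 2*Z)
(23 + H(-11, 3²))² = (23 + 2*3²)² = (23 + 2*9)² = (23 + 18)² = 41² = 1681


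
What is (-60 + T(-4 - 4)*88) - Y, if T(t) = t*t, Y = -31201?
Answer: 36773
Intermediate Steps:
T(t) = t²
(-60 + T(-4 - 4)*88) - Y = (-60 + (-4 - 4)²*88) - 1*(-31201) = (-60 + (-8)²*88) + 31201 = (-60 + 64*88) + 31201 = (-60 + 5632) + 31201 = 5572 + 31201 = 36773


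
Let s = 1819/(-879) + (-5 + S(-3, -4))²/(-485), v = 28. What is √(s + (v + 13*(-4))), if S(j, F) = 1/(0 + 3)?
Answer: I*√4746129795065/426315 ≈ 5.1102*I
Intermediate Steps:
S(j, F) = ⅓ (S(j, F) = 1/3 = ⅓)
s = -2704073/1278945 (s = 1819/(-879) + (-5 + ⅓)²/(-485) = 1819*(-1/879) + (-14/3)²*(-1/485) = -1819/879 + (196/9)*(-1/485) = -1819/879 - 196/4365 = -2704073/1278945 ≈ -2.1143)
√(s + (v + 13*(-4))) = √(-2704073/1278945 + (28 + 13*(-4))) = √(-2704073/1278945 + (28 - 52)) = √(-2704073/1278945 - 24) = √(-33398753/1278945) = I*√4746129795065/426315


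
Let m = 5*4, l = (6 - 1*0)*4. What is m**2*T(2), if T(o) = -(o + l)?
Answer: -10400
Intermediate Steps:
l = 24 (l = (6 + 0)*4 = 6*4 = 24)
T(o) = -24 - o (T(o) = -(o + 24) = -(24 + o) = -24 - o)
m = 20
m**2*T(2) = 20**2*(-24 - 1*2) = 400*(-24 - 2) = 400*(-26) = -10400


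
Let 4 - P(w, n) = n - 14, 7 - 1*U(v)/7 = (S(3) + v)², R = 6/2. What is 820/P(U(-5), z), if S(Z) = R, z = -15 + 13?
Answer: 41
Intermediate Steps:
R = 3 (R = 6*(½) = 3)
z = -2
S(Z) = 3
U(v) = 49 - 7*(3 + v)²
P(w, n) = 18 - n (P(w, n) = 4 - (n - 14) = 4 - (-14 + n) = 4 + (14 - n) = 18 - n)
820/P(U(-5), z) = 820/(18 - 1*(-2)) = 820/(18 + 2) = 820/20 = 820*(1/20) = 41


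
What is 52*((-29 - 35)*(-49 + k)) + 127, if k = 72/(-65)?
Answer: 834427/5 ≈ 1.6689e+5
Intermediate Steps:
k = -72/65 (k = 72*(-1/65) = -72/65 ≈ -1.1077)
52*((-29 - 35)*(-49 + k)) + 127 = 52*((-29 - 35)*(-49 - 72/65)) + 127 = 52*(-64*(-3257/65)) + 127 = 52*(208448/65) + 127 = 833792/5 + 127 = 834427/5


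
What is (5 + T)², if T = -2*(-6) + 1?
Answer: 324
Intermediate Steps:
T = 13 (T = 12 + 1 = 13)
(5 + T)² = (5 + 13)² = 18² = 324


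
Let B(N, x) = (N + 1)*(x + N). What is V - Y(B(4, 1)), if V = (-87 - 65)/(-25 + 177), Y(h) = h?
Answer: -26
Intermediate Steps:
B(N, x) = (1 + N)*(N + x)
V = -1 (V = -152/152 = -152*1/152 = -1)
V - Y(B(4, 1)) = -1 - (4 + 1 + 4**2 + 4*1) = -1 - (4 + 1 + 16 + 4) = -1 - 1*25 = -1 - 25 = -26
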